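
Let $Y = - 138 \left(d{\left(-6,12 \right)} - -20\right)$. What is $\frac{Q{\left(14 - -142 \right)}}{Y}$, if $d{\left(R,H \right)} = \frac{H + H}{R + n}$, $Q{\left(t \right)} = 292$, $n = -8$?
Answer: $- \frac{511}{4416} \approx -0.11572$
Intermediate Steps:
$d{\left(R,H \right)} = \frac{2 H}{-8 + R}$ ($d{\left(R,H \right)} = \frac{H + H}{R - 8} = \frac{2 H}{-8 + R}$)
$Y = - \frac{17664}{7}$ ($Y = - 138 \left(2 \cdot 12 \frac{1}{-8 - 6} - -20\right) = - 138 \left(2 \cdot 12 \frac{1}{-14} + \left(-5 + 25\right)\right) = - 138 \left(2 \cdot 12 \left(- \frac{1}{14}\right) + 20\right) = - 138 \left(- \frac{12}{7} + 20\right) = \left(-138\right) \frac{128}{7} = - \frac{17664}{7} \approx -2523.4$)
$\frac{Q{\left(14 - -142 \right)}}{Y} = \frac{292}{- \frac{17664}{7}} = 292 \left(- \frac{7}{17664}\right) = - \frac{511}{4416}$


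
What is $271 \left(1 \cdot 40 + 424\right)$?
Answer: $125744$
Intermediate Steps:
$271 \left(1 \cdot 40 + 424\right) = 271 \left(40 + 424\right) = 271 \cdot 464 = 125744$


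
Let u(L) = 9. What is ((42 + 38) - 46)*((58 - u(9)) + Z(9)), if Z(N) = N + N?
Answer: 2278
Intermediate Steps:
Z(N) = 2*N
((42 + 38) - 46)*((58 - u(9)) + Z(9)) = ((42 + 38) - 46)*((58 - 1*9) + 2*9) = (80 - 46)*((58 - 9) + 18) = 34*(49 + 18) = 34*67 = 2278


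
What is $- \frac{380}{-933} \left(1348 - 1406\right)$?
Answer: $- \frac{22040}{933} \approx -23.623$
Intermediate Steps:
$- \frac{380}{-933} \left(1348 - 1406\right) = \left(-380\right) \left(- \frac{1}{933}\right) \left(-58\right) = \frac{380}{933} \left(-58\right) = - \frac{22040}{933}$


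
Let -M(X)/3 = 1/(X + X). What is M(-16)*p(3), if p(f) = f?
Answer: 9/32 ≈ 0.28125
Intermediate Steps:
M(X) = -3/(2*X) (M(X) = -3/(X + X) = -3*1/(2*X) = -3/(2*X))
M(-16)*p(3) = -3/2/(-16)*3 = -3/2*(-1/16)*3 = (3/32)*3 = 9/32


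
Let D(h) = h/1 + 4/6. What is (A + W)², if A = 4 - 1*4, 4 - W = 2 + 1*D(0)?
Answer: 16/9 ≈ 1.7778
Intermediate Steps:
D(h) = ⅔ + h (D(h) = h*1 + 4*(⅙) = h + ⅔ = ⅔ + h)
W = 4/3 (W = 4 - (2 + 1*(⅔ + 0)) = 4 - (2 + 1*(⅔)) = 4 - (2 + ⅔) = 4 - 1*8/3 = 4 - 8/3 = 4/3 ≈ 1.3333)
A = 0 (A = 4 - 4 = 0)
(A + W)² = (0 + 4/3)² = (4/3)² = 16/9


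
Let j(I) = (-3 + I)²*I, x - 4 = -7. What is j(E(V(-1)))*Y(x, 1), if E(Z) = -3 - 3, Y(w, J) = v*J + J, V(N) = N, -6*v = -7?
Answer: -1053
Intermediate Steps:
v = 7/6 (v = -⅙*(-7) = 7/6 ≈ 1.1667)
x = -3 (x = 4 - 7 = -3)
Y(w, J) = 13*J/6 (Y(w, J) = 7*J/6 + J = 13*J/6)
E(Z) = -6
j(I) = I*(-3 + I)²
j(E(V(-1)))*Y(x, 1) = (-6*(-3 - 6)²)*((13/6)*1) = -6*(-9)²*(13/6) = -6*81*(13/6) = -486*13/6 = -1053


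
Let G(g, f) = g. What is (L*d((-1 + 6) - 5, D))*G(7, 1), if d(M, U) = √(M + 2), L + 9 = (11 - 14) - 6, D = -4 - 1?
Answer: -126*√2 ≈ -178.19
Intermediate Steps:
D = -5
L = -18 (L = -9 + ((11 - 14) - 6) = -9 + (-3 - 6) = -9 - 9 = -18)
d(M, U) = √(2 + M)
(L*d((-1 + 6) - 5, D))*G(7, 1) = -18*√(2 + ((-1 + 6) - 5))*7 = -18*√(2 + (5 - 5))*7 = -18*√(2 + 0)*7 = -18*√2*7 = -126*√2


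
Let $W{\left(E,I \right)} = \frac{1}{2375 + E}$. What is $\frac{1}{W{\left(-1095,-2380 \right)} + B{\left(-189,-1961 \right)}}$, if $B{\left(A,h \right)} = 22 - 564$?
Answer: $- \frac{1280}{693759} \approx -0.001845$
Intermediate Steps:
$B{\left(A,h \right)} = -542$
$\frac{1}{W{\left(-1095,-2380 \right)} + B{\left(-189,-1961 \right)}} = \frac{1}{\frac{1}{2375 - 1095} - 542} = \frac{1}{\frac{1}{1280} - 542} = \frac{1}{- \frac{693759}{1280}} = - \frac{1280}{693759}$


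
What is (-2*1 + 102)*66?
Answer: 6600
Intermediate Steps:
(-2*1 + 102)*66 = (-2 + 102)*66 = 100*66 = 6600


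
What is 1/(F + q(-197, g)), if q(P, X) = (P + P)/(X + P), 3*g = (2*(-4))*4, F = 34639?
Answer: 623/21581279 ≈ 2.8868e-5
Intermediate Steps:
g = -32/3 (g = ((2*(-4))*4)/3 = (-8*4)/3 = (⅓)*(-32) = -32/3 ≈ -10.667)
q(P, X) = 2*P/(P + X) (q(P, X) = (2*P)/(P + X) = 2*P/(P + X))
1/(F + q(-197, g)) = 1/(34639 + 2*(-197)/(-197 - 32/3)) = 1/(34639 + 2*(-197)/(-623/3)) = 1/(34639 + 2*(-197)*(-3/623)) = 1/(34639 + 1182/623) = 1/(21581279/623) = 623/21581279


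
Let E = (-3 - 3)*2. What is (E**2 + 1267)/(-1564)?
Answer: -83/92 ≈ -0.90217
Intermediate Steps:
E = -12 (E = -6*2 = -12)
(E**2 + 1267)/(-1564) = ((-12)**2 + 1267)/(-1564) = (144 + 1267)*(-1/1564) = 1411*(-1/1564) = -83/92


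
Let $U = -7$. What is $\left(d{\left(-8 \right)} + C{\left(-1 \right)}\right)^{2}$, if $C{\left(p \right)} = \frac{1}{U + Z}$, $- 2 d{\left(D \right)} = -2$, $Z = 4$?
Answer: $\frac{4}{9} \approx 0.44444$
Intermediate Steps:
$d{\left(D \right)} = 1$ ($d{\left(D \right)} = \left(- \frac{1}{2}\right) \left(-2\right) = 1$)
$C{\left(p \right)} = - \frac{1}{3}$ ($C{\left(p \right)} = \frac{1}{-7 + 4} = \frac{1}{-3} = - \frac{1}{3}$)
$\left(d{\left(-8 \right)} + C{\left(-1 \right)}\right)^{2} = \left(1 - \frac{1}{3}\right)^{2} = \left(\frac{2}{3}\right)^{2} = \frac{4}{9}$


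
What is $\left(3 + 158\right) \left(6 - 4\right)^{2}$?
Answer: $644$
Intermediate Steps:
$\left(3 + 158\right) \left(6 - 4\right)^{2} = 161 \cdot 2^{2} = 161 \cdot 4 = 644$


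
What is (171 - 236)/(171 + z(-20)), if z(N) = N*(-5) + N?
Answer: -65/251 ≈ -0.25896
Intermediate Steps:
z(N) = -4*N (z(N) = -5*N + N = -4*N)
(171 - 236)/(171 + z(-20)) = (171 - 236)/(171 - 4*(-20)) = -65/(171 + 80) = -65/251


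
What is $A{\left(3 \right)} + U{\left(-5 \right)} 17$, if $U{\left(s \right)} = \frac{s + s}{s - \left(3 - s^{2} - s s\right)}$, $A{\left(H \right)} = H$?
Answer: $- \frac{22}{21} \approx -1.0476$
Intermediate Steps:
$U{\left(s \right)} = \frac{2 s}{-3 + s + 2 s^{2}}$ ($U{\left(s \right)} = \frac{2 s}{s + \left(\left(\left(s^{2} + s^{2}\right) - 2\right) - 1\right)} = \frac{2 s}{s + \left(\left(2 s^{2} - 2\right) - 1\right)} = \frac{2 s}{s + \left(\left(-2 + 2 s^{2}\right) - 1\right)} = \frac{2 s}{s + \left(-3 + 2 s^{2}\right)} = \frac{2 s}{-3 + s + 2 s^{2}}$)
$A{\left(3 \right)} + U{\left(-5 \right)} 17 = 3 + 2 \left(-5\right) \frac{1}{-3 - 5 + 2 \left(-5\right)^{2}} \cdot 17 = 3 + 2 \left(-5\right) \frac{1}{-3 - 5 + 2 \cdot 25} \cdot 17 = 3 + 2 \left(-5\right) \frac{1}{-3 - 5 + 50} \cdot 17 = 3 + 2 \left(-5\right) \frac{1}{42} \cdot 17 = 3 - \frac{85}{21} = - \frac{22}{21}$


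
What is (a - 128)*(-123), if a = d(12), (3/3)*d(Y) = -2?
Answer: 15990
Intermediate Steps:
d(Y) = -2
a = -2
(a - 128)*(-123) = (-2 - 128)*(-123) = -130*(-123) = 15990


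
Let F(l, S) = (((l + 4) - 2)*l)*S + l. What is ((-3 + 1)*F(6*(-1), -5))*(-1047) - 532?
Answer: -264376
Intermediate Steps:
F(l, S) = l + S*l*(2 + l) (F(l, S) = (((4 + l) - 2)*l)*S + l = ((2 + l)*l)*S + l = (l*(2 + l))*S + l = S*l*(2 + l) + l = l + S*l*(2 + l))
((-3 + 1)*F(6*(-1), -5))*(-1047) - 532 = ((-3 + 1)*((6*(-1))*(1 + 2*(-5) - 30*(-1))))*(-1047) - 532 = -(-12)*(1 - 10 - 5*(-6))*(-1047) - 532 = -(-12)*(1 - 10 + 30)*(-1047) - 532 = -(-12)*21*(-1047) - 532 = -2*(-126)*(-1047) - 532 = 252*(-1047) - 532 = -263844 - 532 = -264376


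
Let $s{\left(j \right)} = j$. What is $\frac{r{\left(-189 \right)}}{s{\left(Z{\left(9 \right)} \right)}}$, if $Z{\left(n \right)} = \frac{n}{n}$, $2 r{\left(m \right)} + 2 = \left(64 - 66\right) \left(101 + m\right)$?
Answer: $87$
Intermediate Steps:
$r{\left(m \right)} = -102 - m$ ($r{\left(m \right)} = -1 + \frac{\left(64 - 66\right) \left(101 + m\right)}{2} = -1 + \frac{\left(-2\right) \left(101 + m\right)}{2} = -1 + \frac{-202 - 2 m}{2} = -1 - \left(101 + m\right) = -102 - m$)
$Z{\left(n \right)} = 1$
$\frac{r{\left(-189 \right)}}{s{\left(Z{\left(9 \right)} \right)}} = \frac{-102 - -189}{1} = \left(-102 + 189\right) 1 = 87 \cdot 1 = 87$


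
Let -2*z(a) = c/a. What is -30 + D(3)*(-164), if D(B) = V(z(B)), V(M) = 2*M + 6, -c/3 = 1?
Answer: -1178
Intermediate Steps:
c = -3 (c = -3*1 = -3)
z(a) = 3/(2*a) (z(a) = -(-3)/(2*a) = 3/(2*a))
V(M) = 6 + 2*M
D(B) = 6 + 3/B (D(B) = 6 + 2*(3/(2*B)) = 6 + 3/B)
-30 + D(3)*(-164) = -30 + (6 + 3/3)*(-164) = -30 + (6 + 3*(⅓))*(-164) = -30 + (6 + 1)*(-164) = -30 + 7*(-164) = -30 - 1148 = -1178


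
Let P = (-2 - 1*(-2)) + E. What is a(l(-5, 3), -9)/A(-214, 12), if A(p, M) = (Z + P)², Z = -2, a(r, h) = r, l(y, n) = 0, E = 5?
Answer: 0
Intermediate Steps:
P = 5 (P = (-2 - 1*(-2)) + 5 = (-2 + 2) + 5 = 0 + 5 = 5)
A(p, M) = 9 (A(p, M) = (-2 + 5)² = 3² = 9)
a(l(-5, 3), -9)/A(-214, 12) = 0/9 = 0*(⅑) = 0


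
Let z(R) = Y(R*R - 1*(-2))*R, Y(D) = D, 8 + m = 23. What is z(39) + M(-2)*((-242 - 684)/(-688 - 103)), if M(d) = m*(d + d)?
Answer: 46927467/791 ≈ 59327.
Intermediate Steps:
m = 15 (m = -8 + 23 = 15)
M(d) = 30*d (M(d) = 15*(d + d) = 15*(2*d) = 30*d)
z(R) = R*(2 + R**2) (z(R) = (R*R - 1*(-2))*R = (R**2 + 2)*R = (2 + R**2)*R = R*(2 + R**2))
z(39) + M(-2)*((-242 - 684)/(-688 - 103)) = 39*(2 + 39**2) + (30*(-2))*((-242 - 684)/(-688 - 103)) = 39*(2 + 1521) - (-55560)/(-791) = 39*1523 - (-55560)*(-1)/791 = 59397 - 60*926/791 = 59397 - 55560/791 = 46927467/791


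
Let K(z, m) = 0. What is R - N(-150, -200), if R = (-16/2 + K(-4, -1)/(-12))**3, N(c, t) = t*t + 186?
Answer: -40698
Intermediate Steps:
N(c, t) = 186 + t**2 (N(c, t) = t**2 + 186 = 186 + t**2)
R = -512 (R = (-16/2 + 0/(-12))**3 = (-16*1/2 + 0*(-1/12))**3 = (-8 + 0)**3 = (-8)**3 = -512)
R - N(-150, -200) = -512 - (186 + (-200)**2) = -512 - (186 + 40000) = -512 - 1*40186 = -512 - 40186 = -40698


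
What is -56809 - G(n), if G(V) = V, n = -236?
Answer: -56573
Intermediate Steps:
-56809 - G(n) = -56809 - 1*(-236) = -56809 + 236 = -56573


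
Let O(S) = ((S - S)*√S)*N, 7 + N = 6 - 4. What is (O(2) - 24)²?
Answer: 576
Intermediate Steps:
N = -5 (N = -7 + (6 - 4) = -7 + 2 = -5)
O(S) = 0 (O(S) = ((S - S)*√S)*(-5) = (0*√S)*(-5) = 0*(-5) = 0)
(O(2) - 24)² = (0 - 24)² = (-24)² = 576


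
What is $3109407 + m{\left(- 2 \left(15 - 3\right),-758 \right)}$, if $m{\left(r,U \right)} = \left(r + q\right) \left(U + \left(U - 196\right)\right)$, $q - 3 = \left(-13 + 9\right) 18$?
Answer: $3268623$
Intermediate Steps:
$q = -69$ ($q = 3 + \left(-13 + 9\right) 18 = 3 - 72 = -69$)
$m{\left(r,U \right)} = \left(-196 + 2 U\right) \left(-69 + r\right)$ ($m{\left(r,U \right)} = \left(r - 69\right) \left(U + \left(U - 196\right)\right) = \left(-69 + r\right) \left(U + \left(-196 + U\right)\right) = \left(-69 + r\right) \left(-196 + 2 U\right) = \left(-196 + 2 U\right) \left(-69 + r\right)$)
$3109407 + m{\left(- 2 \left(15 - 3\right),-758 \right)} = 3109407 + \left(13524 - 196 \left(- 2 \left(15 - 3\right)\right) - -104604 + 2 \left(-758\right) \left(- 2 \left(15 - 3\right)\right)\right) = 3109407 + \left(13524 - 196 \left(\left(-2\right) 12\right) + 104604 + 2 \left(-758\right) \left(\left(-2\right) 12\right)\right) = 3109407 + \left(13524 - -4704 + 104604 + 2 \left(-758\right) \left(-24\right)\right) = 3109407 + \left(13524 + 4704 + 104604 + 36384\right) = 3109407 + 159216 = 3268623$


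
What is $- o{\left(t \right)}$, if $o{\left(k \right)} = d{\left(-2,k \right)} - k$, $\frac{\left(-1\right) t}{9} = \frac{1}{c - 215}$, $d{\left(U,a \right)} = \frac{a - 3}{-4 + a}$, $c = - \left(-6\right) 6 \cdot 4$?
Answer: $- \frac{12009}{19525} \approx -0.61506$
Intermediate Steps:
$c = 144$ ($c = - \left(-36\right) 4 = \left(-1\right) \left(-144\right) = 144$)
$d{\left(U,a \right)} = \frac{-3 + a}{-4 + a}$
$t = \frac{9}{71}$ ($t = - \frac{9}{144 - 215} = - \frac{9}{-71} = \left(-9\right) \left(- \frac{1}{71}\right) = \frac{9}{71} \approx 0.12676$)
$o{\left(k \right)} = - k + \frac{-3 + k}{-4 + k}$ ($o{\left(k \right)} = \frac{-3 + k}{-4 + k} - k = - k + \frac{-3 + k}{-4 + k}$)
$- o{\left(t \right)} = - \frac{-3 + \frac{9}{71} - \frac{9 \left(-4 + \frac{9}{71}\right)}{71}}{-4 + \frac{9}{71}} = - \frac{-3 + \frac{9}{71} - \frac{9}{71} \left(- \frac{275}{71}\right)}{- \frac{275}{71}} = - \frac{\left(-71\right) \left(-3 + \frac{9}{71} + \frac{2475}{5041}\right)}{275} = - \frac{\left(-71\right) \left(-12009\right)}{275 \cdot 5041} = \left(-1\right) \frac{12009}{19525} = - \frac{12009}{19525}$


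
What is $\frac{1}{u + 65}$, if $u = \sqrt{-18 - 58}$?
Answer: $\frac{65}{4301} - \frac{2 i \sqrt{19}}{4301} \approx 0.015113 - 0.0020269 i$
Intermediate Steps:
$u = 2 i \sqrt{19}$ ($u = \sqrt{-76} = 2 i \sqrt{19} \approx 8.7178 i$)
$\frac{1}{u + 65} = \frac{1}{2 i \sqrt{19} + 65} = \frac{1}{65 + 2 i \sqrt{19}}$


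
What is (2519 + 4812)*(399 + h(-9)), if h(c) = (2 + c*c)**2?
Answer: 53428328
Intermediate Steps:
h(c) = (2 + c**2)**2
(2519 + 4812)*(399 + h(-9)) = (2519 + 4812)*(399 + (2 + (-9)**2)**2) = 7331*(399 + (2 + 81)**2) = 7331*(399 + 83**2) = 7331*(399 + 6889) = 7331*7288 = 53428328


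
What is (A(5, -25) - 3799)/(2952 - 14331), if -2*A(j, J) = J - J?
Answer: 3799/11379 ≈ 0.33386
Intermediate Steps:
A(j, J) = 0 (A(j, J) = -(J - J)/2 = -½*0 = 0)
(A(5, -25) - 3799)/(2952 - 14331) = (0 - 3799)/(2952 - 14331) = -3799/(-11379) = -3799*(-1/11379) = 3799/11379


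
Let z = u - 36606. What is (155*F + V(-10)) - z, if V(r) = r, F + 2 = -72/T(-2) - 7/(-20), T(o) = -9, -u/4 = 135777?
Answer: 2322753/4 ≈ 5.8069e+5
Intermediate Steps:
u = -543108 (u = -4*135777 = -543108)
F = 127/20 (F = -2 + (-72/(-9) - 7/(-20)) = -2 + (-72*(-1/9) - 7*(-1/20)) = -2 + (8 + 7/20) = -2 + 167/20 = 127/20 ≈ 6.3500)
z = -579714 (z = -543108 - 36606 = -579714)
(155*F + V(-10)) - z = (155*(127/20) - 10) - 1*(-579714) = (3937/4 - 10) + 579714 = 3897/4 + 579714 = 2322753/4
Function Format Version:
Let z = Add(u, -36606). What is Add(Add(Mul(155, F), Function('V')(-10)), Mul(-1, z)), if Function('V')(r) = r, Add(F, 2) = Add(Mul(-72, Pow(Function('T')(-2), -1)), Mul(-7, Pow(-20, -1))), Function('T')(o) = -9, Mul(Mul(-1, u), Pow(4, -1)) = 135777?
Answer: Rational(2322753, 4) ≈ 5.8069e+5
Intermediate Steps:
u = -543108 (u = Mul(-4, 135777) = -543108)
F = Rational(127, 20) (F = Add(-2, Add(Mul(-72, Pow(-9, -1)), Mul(-7, Pow(-20, -1)))) = Add(-2, Add(Mul(-72, Rational(-1, 9)), Mul(-7, Rational(-1, 20)))) = Add(-2, Add(8, Rational(7, 20))) = Add(-2, Rational(167, 20)) = Rational(127, 20) ≈ 6.3500)
z = -579714 (z = Add(-543108, -36606) = -579714)
Add(Add(Mul(155, F), Function('V')(-10)), Mul(-1, z)) = Add(Add(Mul(155, Rational(127, 20)), -10), Mul(-1, -579714)) = Add(Add(Rational(3937, 4), -10), 579714) = Add(Rational(3897, 4), 579714) = Rational(2322753, 4)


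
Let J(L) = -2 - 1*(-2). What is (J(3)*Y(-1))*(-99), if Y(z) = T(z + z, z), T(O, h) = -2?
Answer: 0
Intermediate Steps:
Y(z) = -2
J(L) = 0 (J(L) = -2 + 2 = 0)
(J(3)*Y(-1))*(-99) = (0*(-2))*(-99) = 0*(-99) = 0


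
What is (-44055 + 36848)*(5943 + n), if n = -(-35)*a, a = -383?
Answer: 53778634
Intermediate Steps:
n = -13405 (n = -(-35)*(-383) = -35*383 = -13405)
(-44055 + 36848)*(5943 + n) = (-44055 + 36848)*(5943 - 13405) = -7207*(-7462) = 53778634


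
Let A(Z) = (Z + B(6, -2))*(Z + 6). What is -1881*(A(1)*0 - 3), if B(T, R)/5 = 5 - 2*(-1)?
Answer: 5643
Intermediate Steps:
B(T, R) = 35 (B(T, R) = 5*(5 - 2*(-1)) = 5*(5 + 2) = 5*7 = 35)
A(Z) = (6 + Z)*(35 + Z) (A(Z) = (Z + 35)*(Z + 6) = (35 + Z)*(6 + Z) = (6 + Z)*(35 + Z))
-1881*(A(1)*0 - 3) = -1881*((210 + 1**2 + 41*1)*0 - 3) = -1881*((210 + 1 + 41)*0 - 3) = -1881*(252*0 - 3) = -1881*(0 - 3) = -1881*(-3) = -627*(-9) = 5643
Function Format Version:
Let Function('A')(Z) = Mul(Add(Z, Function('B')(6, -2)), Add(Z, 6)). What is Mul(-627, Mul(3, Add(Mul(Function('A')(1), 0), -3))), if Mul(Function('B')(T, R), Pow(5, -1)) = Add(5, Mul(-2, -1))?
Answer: 5643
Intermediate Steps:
Function('B')(T, R) = 35 (Function('B')(T, R) = Mul(5, Add(5, Mul(-2, -1))) = Mul(5, Add(5, 2)) = Mul(5, 7) = 35)
Function('A')(Z) = Mul(Add(6, Z), Add(35, Z)) (Function('A')(Z) = Mul(Add(Z, 35), Add(Z, 6)) = Mul(Add(35, Z), Add(6, Z)) = Mul(Add(6, Z), Add(35, Z)))
Mul(-627, Mul(3, Add(Mul(Function('A')(1), 0), -3))) = Mul(-627, Mul(3, Add(Mul(Add(210, Pow(1, 2), Mul(41, 1)), 0), -3))) = Mul(-627, Mul(3, Add(Mul(Add(210, 1, 41), 0), -3))) = Mul(-627, Mul(3, Add(Mul(252, 0), -3))) = Mul(-627, Mul(3, Add(0, -3))) = Mul(-627, Mul(3, -3)) = Mul(-627, -9) = 5643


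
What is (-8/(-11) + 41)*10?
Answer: 4590/11 ≈ 417.27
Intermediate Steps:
(-8/(-11) + 41)*10 = (-8*(-1/11) + 41)*10 = (8/11 + 41)*10 = (459/11)*10 = 4590/11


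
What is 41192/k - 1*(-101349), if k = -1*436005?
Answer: 44188629553/436005 ≈ 1.0135e+5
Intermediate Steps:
k = -436005
41192/k - 1*(-101349) = 41192/(-436005) - 1*(-101349) = 41192*(-1/436005) + 101349 = -41192/436005 + 101349 = 44188629553/436005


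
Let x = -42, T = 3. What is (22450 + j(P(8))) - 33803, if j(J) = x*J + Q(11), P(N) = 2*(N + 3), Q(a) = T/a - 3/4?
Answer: -540209/44 ≈ -12277.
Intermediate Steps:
Q(a) = -¾ + 3/a (Q(a) = 3/a - 3/4 = 3/a - 3*¼ = 3/a - ¾ = -¾ + 3/a)
P(N) = 6 + 2*N (P(N) = 2*(3 + N) = 6 + 2*N)
j(J) = -21/44 - 42*J (j(J) = -42*J + (-¾ + 3/11) = -42*J - 21/44 = -21/44 - 42*J)
(22450 + j(P(8))) - 33803 = (22450 + (-21/44 - 42*(6 + 2*8))) - 33803 = (22450 + (-21/44 - 42*(6 + 16))) - 33803 = (22450 + (-21/44 - 42*22)) - 33803 = (22450 + (-21/44 - 924)) - 33803 = (22450 - 40677/44) - 33803 = 947123/44 - 33803 = -540209/44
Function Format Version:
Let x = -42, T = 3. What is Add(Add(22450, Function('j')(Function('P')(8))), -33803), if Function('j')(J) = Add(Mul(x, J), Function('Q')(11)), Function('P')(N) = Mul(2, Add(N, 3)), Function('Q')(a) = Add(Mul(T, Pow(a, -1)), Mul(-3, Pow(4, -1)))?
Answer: Rational(-540209, 44) ≈ -12277.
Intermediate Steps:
Function('Q')(a) = Add(Rational(-3, 4), Mul(3, Pow(a, -1))) (Function('Q')(a) = Add(Mul(3, Pow(a, -1)), Mul(-3, Pow(4, -1))) = Add(Mul(3, Pow(a, -1)), Mul(-3, Rational(1, 4))) = Add(Mul(3, Pow(a, -1)), Rational(-3, 4)) = Add(Rational(-3, 4), Mul(3, Pow(a, -1))))
Function('P')(N) = Add(6, Mul(2, N)) (Function('P')(N) = Mul(2, Add(3, N)) = Add(6, Mul(2, N)))
Function('j')(J) = Add(Rational(-21, 44), Mul(-42, J)) (Function('j')(J) = Add(Mul(-42, J), Add(Rational(-3, 4), Mul(3, Pow(11, -1)))) = Add(Mul(-42, J), Add(Rational(-3, 4), Mul(3, Rational(1, 11)))) = Add(Mul(-42, J), Add(Rational(-3, 4), Rational(3, 11))) = Add(Mul(-42, J), Rational(-21, 44)) = Add(Rational(-21, 44), Mul(-42, J)))
Add(Add(22450, Function('j')(Function('P')(8))), -33803) = Add(Add(22450, Add(Rational(-21, 44), Mul(-42, Add(6, Mul(2, 8))))), -33803) = Add(Add(22450, Add(Rational(-21, 44), Mul(-42, Add(6, 16)))), -33803) = Add(Add(22450, Add(Rational(-21, 44), Mul(-42, 22))), -33803) = Add(Add(22450, Add(Rational(-21, 44), -924)), -33803) = Add(Add(22450, Rational(-40677, 44)), -33803) = Add(Rational(947123, 44), -33803) = Rational(-540209, 44)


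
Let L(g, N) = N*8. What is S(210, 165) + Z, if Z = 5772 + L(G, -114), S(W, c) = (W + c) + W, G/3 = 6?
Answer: 5445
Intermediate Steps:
G = 18 (G = 3*6 = 18)
S(W, c) = c + 2*W
L(g, N) = 8*N
Z = 4860 (Z = 5772 + 8*(-114) = 5772 - 912 = 4860)
S(210, 165) + Z = (165 + 2*210) + 4860 = (165 + 420) + 4860 = 585 + 4860 = 5445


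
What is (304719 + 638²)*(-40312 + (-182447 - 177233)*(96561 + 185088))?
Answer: -72104120532010216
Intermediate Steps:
(304719 + 638²)*(-40312 + (-182447 - 177233)*(96561 + 185088)) = (304719 + 407044)*(-40312 - 359680*281649) = 711763*(-40312 - 101303512320) = 711763*(-101303552632) = -72104120532010216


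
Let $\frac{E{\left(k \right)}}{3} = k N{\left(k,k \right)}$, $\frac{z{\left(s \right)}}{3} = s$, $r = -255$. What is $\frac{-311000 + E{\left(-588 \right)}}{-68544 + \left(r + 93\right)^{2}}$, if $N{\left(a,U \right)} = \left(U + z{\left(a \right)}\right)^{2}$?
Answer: $\frac{2439647414}{10575} \approx 2.307 \cdot 10^{5}$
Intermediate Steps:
$z{\left(s \right)} = 3 s$
$N{\left(a,U \right)} = \left(U + 3 a\right)^{2}$
$E{\left(k \right)} = 48 k^{3}$ ($E{\left(k \right)} = 3 k \left(k + 3 k\right)^{2} = 3 k \left(4 k\right)^{2} = 3 k 16 k^{2} = 3 \cdot 16 k^{3} = 48 k^{3}$)
$\frac{-311000 + E{\left(-588 \right)}}{-68544 + \left(r + 93\right)^{2}} = \frac{-311000 + 48 \left(-588\right)^{3}}{-68544 + \left(-255 + 93\right)^{2}} = \frac{-311000 + 48 \left(-203297472\right)}{-68544 + \left(-162\right)^{2}} = \frac{-311000 - 9758278656}{-68544 + 26244} = - \frac{9758589656}{-42300} = \left(-9758589656\right) \left(- \frac{1}{42300}\right) = \frac{2439647414}{10575}$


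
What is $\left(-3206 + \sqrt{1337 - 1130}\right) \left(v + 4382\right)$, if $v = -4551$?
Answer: $541814 - 507 \sqrt{23} \approx 5.3938 \cdot 10^{5}$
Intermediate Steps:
$\left(-3206 + \sqrt{1337 - 1130}\right) \left(v + 4382\right) = \left(-3206 + \sqrt{1337 - 1130}\right) \left(-4551 + 4382\right) = \left(-3206 + \sqrt{207}\right) \left(-169\right) = \left(-3206 + 3 \sqrt{23}\right) \left(-169\right) = 541814 - 507 \sqrt{23}$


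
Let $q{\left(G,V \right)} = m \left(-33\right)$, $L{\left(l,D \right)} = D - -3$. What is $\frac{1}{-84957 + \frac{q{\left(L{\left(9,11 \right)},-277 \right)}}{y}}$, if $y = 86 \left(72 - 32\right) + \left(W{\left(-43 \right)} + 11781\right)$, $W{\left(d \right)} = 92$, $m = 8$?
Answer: $- \frac{15313}{1300946805} \approx -1.1771 \cdot 10^{-5}$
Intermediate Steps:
$L{\left(l,D \right)} = 3 + D$ ($L{\left(l,D \right)} = D + 3 = 3 + D$)
$q{\left(G,V \right)} = -264$ ($q{\left(G,V \right)} = 8 \left(-33\right) = -264$)
$y = 15313$ ($y = 86 \left(72 - 32\right) + \left(92 + 11781\right) = 86 \cdot 40 + 11873 = 3440 + 11873 = 15313$)
$\frac{1}{-84957 + \frac{q{\left(L{\left(9,11 \right)},-277 \right)}}{y}} = \frac{1}{-84957 - \frac{264}{15313}} = \frac{1}{- \frac{1300946805}{15313}} = - \frac{15313}{1300946805}$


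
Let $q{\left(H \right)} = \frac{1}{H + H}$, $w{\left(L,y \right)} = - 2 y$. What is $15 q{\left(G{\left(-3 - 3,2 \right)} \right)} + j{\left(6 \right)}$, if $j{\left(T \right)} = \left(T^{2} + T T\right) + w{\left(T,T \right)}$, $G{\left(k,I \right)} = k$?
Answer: $\frac{235}{4} \approx 58.75$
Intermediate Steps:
$q{\left(H \right)} = \frac{1}{2 H}$
$j{\left(T \right)} = - 2 T + 2 T^{2}$ ($j{\left(T \right)} = \left(T^{2} + T T\right) - 2 T = \left(T^{2} + T^{2}\right) - 2 T = 2 T^{2} - 2 T = - 2 T + 2 T^{2}$)
$15 q{\left(G{\left(-3 - 3,2 \right)} \right)} + j{\left(6 \right)} = 15 \frac{1}{2 \left(-3 - 3\right)} + 2 \cdot 6 \left(-1 + 6\right) = 15 \frac{1}{2 \left(-3 - 3\right)} + 2 \cdot 6 \cdot 5 = 15 \frac{1}{2 \left(-6\right)} + 60 = 15 \cdot \frac{1}{2} \left(- \frac{1}{6}\right) + 60 = 15 \left(- \frac{1}{12}\right) + 60 = - \frac{5}{4} + 60 = \frac{235}{4}$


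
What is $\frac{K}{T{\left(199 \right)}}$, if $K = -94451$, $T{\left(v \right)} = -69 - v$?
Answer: $\frac{94451}{268} \approx 352.43$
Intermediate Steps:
$\frac{K}{T{\left(199 \right)}} = - \frac{94451}{-69 - 199} = - \frac{94451}{-268} = \left(-94451\right) \left(- \frac{1}{268}\right) = \frac{94451}{268}$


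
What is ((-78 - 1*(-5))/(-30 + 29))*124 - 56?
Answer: 8996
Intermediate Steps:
((-78 - 1*(-5))/(-30 + 29))*124 - 56 = ((-78 + 5)/(-1))*124 - 56 = -73*(-1)*124 - 56 = 73*124 - 56 = 9052 - 56 = 8996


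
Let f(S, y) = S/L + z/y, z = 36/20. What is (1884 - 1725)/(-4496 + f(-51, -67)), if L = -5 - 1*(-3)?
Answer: -106530/2995253 ≈ -0.035566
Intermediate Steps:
z = 9/5 (z = 36*(1/20) = 9/5 ≈ 1.8000)
L = -2 (L = -5 + 3 = -2)
f(S, y) = -S/2 + 9/(5*y) (f(S, y) = S/(-2) + 9/(5*y) = S*(-½) + 9/(5*y) = -S/2 + 9/(5*y))
(1884 - 1725)/(-4496 + f(-51, -67)) = (1884 - 1725)/(-4496 + (-½*(-51) + (9/5)/(-67))) = 159/(-4496 + (51/2 + (9/5)*(-1/67))) = 159/(-4496 + (51/2 - 9/335)) = 159/(-4496 + 17067/670) = 159/(-2995253/670) = 159*(-670/2995253) = -106530/2995253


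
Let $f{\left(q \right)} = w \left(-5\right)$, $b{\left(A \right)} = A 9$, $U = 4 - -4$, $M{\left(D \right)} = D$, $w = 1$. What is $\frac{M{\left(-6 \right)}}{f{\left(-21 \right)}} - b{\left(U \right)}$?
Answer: $- \frac{354}{5} \approx -70.8$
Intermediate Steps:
$U = 8$ ($U = 4 + 4 = 8$)
$b{\left(A \right)} = 9 A$
$f{\left(q \right)} = -5$ ($f{\left(q \right)} = 1 \left(-5\right) = -5$)
$\frac{M{\left(-6 \right)}}{f{\left(-21 \right)}} - b{\left(U \right)} = - \frac{6}{-5} - 9 \cdot 8 = \left(-6\right) \left(- \frac{1}{5}\right) - 72 = \frac{6}{5} - 72 = - \frac{354}{5}$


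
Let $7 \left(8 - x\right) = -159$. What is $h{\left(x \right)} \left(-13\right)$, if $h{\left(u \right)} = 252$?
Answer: $-3276$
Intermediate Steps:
$x = \frac{215}{7}$ ($x = 8 - - \frac{159}{7} = 8 + \frac{159}{7} = \frac{215}{7} \approx 30.714$)
$h{\left(x \right)} \left(-13\right) = 252 \left(-13\right) = -3276$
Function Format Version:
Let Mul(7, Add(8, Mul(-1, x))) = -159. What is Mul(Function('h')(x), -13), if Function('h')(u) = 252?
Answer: -3276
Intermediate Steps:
x = Rational(215, 7) (x = Add(8, Mul(Rational(-1, 7), -159)) = Add(8, Rational(159, 7)) = Rational(215, 7) ≈ 30.714)
Mul(Function('h')(x), -13) = Mul(252, -13) = -3276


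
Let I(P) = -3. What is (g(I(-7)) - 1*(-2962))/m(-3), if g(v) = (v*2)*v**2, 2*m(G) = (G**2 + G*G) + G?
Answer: 5816/15 ≈ 387.73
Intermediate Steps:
m(G) = G**2 + G/2 (m(G) = ((G**2 + G*G) + G)/2 = ((G**2 + G**2) + G)/2 = (2*G**2 + G)/2 = (G + 2*G**2)/2 = G**2 + G/2)
g(v) = 2*v**3 (g(v) = (2*v)*v**2 = 2*v**3)
(g(I(-7)) - 1*(-2962))/m(-3) = (2*(-3)**3 - 1*(-2962))/((-3*(1/2 - 3))) = (2*(-27) + 2962)/((-3*(-5/2))) = (-54 + 2962)/(15/2) = 2908*(2/15) = 5816/15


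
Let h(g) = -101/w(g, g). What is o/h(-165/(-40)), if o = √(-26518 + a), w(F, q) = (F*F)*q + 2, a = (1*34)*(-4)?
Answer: -36961*I*√26654/51712 ≈ -116.69*I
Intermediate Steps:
a = -136 (a = 34*(-4) = -136)
w(F, q) = 2 + q*F² (w(F, q) = F²*q + 2 = q*F² + 2 = 2 + q*F²)
h(g) = -101/(2 + g³) (h(g) = -101/(2 + g*g²) = -101/(2 + g³))
o = I*√26654 (o = √(-26518 - 136) = √(-26654) = I*√26654 ≈ 163.26*I)
o/h(-165/(-40)) = (I*√26654)/((-101/(2 + (-165/(-40))³))) = (I*√26654)/((-101/(2 + (-165*(-1/40))³))) = (I*√26654)/((-101/(2 + (33/8)³))) = (I*√26654)/((-101/(2 + 35937/512))) = (I*√26654)/((-101/36961/512)) = (I*√26654)/((-101*512/36961)) = (I*√26654)/(-51712/36961) = (I*√26654)*(-36961/51712) = -36961*I*√26654/51712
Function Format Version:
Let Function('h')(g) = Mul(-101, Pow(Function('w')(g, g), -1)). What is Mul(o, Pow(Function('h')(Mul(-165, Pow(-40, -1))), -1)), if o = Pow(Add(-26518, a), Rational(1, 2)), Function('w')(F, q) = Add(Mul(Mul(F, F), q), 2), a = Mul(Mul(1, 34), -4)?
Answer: Mul(Rational(-36961, 51712), I, Pow(26654, Rational(1, 2))) ≈ Mul(-116.69, I)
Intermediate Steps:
a = -136 (a = Mul(34, -4) = -136)
Function('w')(F, q) = Add(2, Mul(q, Pow(F, 2))) (Function('w')(F, q) = Add(Mul(Pow(F, 2), q), 2) = Add(Mul(q, Pow(F, 2)), 2) = Add(2, Mul(q, Pow(F, 2))))
Function('h')(g) = Mul(-101, Pow(Add(2, Pow(g, 3)), -1)) (Function('h')(g) = Mul(-101, Pow(Add(2, Mul(g, Pow(g, 2))), -1)) = Mul(-101, Pow(Add(2, Pow(g, 3)), -1)))
o = Mul(I, Pow(26654, Rational(1, 2))) (o = Pow(Add(-26518, -136), Rational(1, 2)) = Pow(-26654, Rational(1, 2)) = Mul(I, Pow(26654, Rational(1, 2))) ≈ Mul(163.26, I))
Mul(o, Pow(Function('h')(Mul(-165, Pow(-40, -1))), -1)) = Mul(Mul(I, Pow(26654, Rational(1, 2))), Pow(Mul(-101, Pow(Add(2, Pow(Mul(-165, Pow(-40, -1)), 3)), -1)), -1)) = Mul(Mul(I, Pow(26654, Rational(1, 2))), Pow(Mul(-101, Pow(Add(2, Pow(Mul(-165, Rational(-1, 40)), 3)), -1)), -1)) = Mul(Mul(I, Pow(26654, Rational(1, 2))), Pow(Mul(-101, Pow(Add(2, Pow(Rational(33, 8), 3)), -1)), -1)) = Mul(Mul(I, Pow(26654, Rational(1, 2))), Pow(Mul(-101, Pow(Add(2, Rational(35937, 512)), -1)), -1)) = Mul(Mul(I, Pow(26654, Rational(1, 2))), Pow(Mul(-101, Pow(Rational(36961, 512), -1)), -1)) = Mul(Mul(I, Pow(26654, Rational(1, 2))), Pow(Mul(-101, Rational(512, 36961)), -1)) = Mul(Mul(I, Pow(26654, Rational(1, 2))), Pow(Rational(-51712, 36961), -1)) = Mul(Mul(I, Pow(26654, Rational(1, 2))), Rational(-36961, 51712)) = Mul(Rational(-36961, 51712), I, Pow(26654, Rational(1, 2)))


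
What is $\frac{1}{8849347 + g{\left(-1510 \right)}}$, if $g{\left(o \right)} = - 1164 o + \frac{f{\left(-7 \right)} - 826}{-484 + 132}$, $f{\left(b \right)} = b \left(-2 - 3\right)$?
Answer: $\frac{352}{3733660215} \approx 9.4277 \cdot 10^{-8}$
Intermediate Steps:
$f{\left(b \right)} = - 5 b$ ($f{\left(b \right)} = b \left(-5\right) = - 5 b$)
$g{\left(o \right)} = \frac{791}{352} - 1164 o$ ($g{\left(o \right)} = - 1164 o + \frac{\left(-5\right) \left(-7\right) - 826}{-484 + 132} = - 1164 o + \frac{35 - 826}{-352} = - 1164 o - - \frac{791}{352} = - 1164 o + \frac{791}{352} = \frac{791}{352} - 1164 o$)
$\frac{1}{8849347 + g{\left(-1510 \right)}} = \frac{1}{8849347 + \left(\frac{791}{352} - -1757640\right)} = \frac{1}{8849347 + \left(\frac{791}{352} + 1757640\right)} = \frac{1}{8849347 + \frac{618690071}{352}} = \frac{1}{\frac{3733660215}{352}} = \frac{352}{3733660215}$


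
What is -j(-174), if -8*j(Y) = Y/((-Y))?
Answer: -⅛ ≈ -0.12500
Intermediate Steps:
j(Y) = ⅛ (j(Y) = -Y/(8*((-Y))) = -Y*(-1/Y)/8 = -⅛*(-1) = ⅛)
-j(-174) = -1*⅛ = -⅛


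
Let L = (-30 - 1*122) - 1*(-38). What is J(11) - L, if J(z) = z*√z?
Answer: 114 + 11*√11 ≈ 150.48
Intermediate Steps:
L = -114 (L = (-30 - 122) + 38 = -152 + 38 = -114)
J(z) = z^(3/2)
J(11) - L = 11^(3/2) - 1*(-114) = 11*√11 + 114 = 114 + 11*√11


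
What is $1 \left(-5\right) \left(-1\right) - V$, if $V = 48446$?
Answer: $-48441$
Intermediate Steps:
$1 \left(-5\right) \left(-1\right) - V = 1 \left(-5\right) \left(-1\right) - 48446 = \left(-5\right) \left(-1\right) - 48446 = 5 - 48446 = -48441$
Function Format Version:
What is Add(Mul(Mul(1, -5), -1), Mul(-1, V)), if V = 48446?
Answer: -48441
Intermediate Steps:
Add(Mul(Mul(1, -5), -1), Mul(-1, V)) = Add(Mul(Mul(1, -5), -1), Mul(-1, 48446)) = Add(Mul(-5, -1), -48446) = Add(5, -48446) = -48441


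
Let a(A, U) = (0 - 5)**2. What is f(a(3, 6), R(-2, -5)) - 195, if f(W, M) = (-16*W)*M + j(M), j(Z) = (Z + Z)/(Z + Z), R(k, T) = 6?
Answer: -2594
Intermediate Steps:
a(A, U) = 25 (a(A, U) = (-5)**2 = 25)
j(Z) = 1 (j(Z) = (2*Z)/((2*Z)) = (2*Z)*(1/(2*Z)) = 1)
f(W, M) = 1 - 16*M*W (f(W, M) = (-16*W)*M + 1 = -16*M*W + 1 = 1 - 16*M*W)
f(a(3, 6), R(-2, -5)) - 195 = (1 - 16*6*25) - 195 = (1 - 2400) - 195 = -2399 - 195 = -2594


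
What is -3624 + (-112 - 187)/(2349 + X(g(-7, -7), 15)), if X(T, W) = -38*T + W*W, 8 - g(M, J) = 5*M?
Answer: -3406859/940 ≈ -3624.3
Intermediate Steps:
g(M, J) = 8 - 5*M
X(T, W) = W**2 - 38*T (X(T, W) = -38*T + W**2 = W**2 - 38*T)
-3624 + (-112 - 187)/(2349 + X(g(-7, -7), 15)) = -3624 + (-112 - 187)/(2349 + (15**2 - 38*(8 - 5*(-7)))) = -3624 - 299/(2349 + (225 - 38*(8 + 35))) = -3624 - 299/(2349 + (225 - 38*43)) = -3624 - 299/(2349 + (225 - 1634)) = -3624 - 299/(2349 - 1409) = -3624 - 299/940 = -3406859/940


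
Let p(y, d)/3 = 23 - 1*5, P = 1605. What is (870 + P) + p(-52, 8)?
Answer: 2529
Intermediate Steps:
p(y, d) = 54 (p(y, d) = 3*(23 - 1*5) = 3*(23 - 5) = 3*18 = 54)
(870 + P) + p(-52, 8) = (870 + 1605) + 54 = 2475 + 54 = 2529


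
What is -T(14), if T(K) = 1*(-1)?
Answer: 1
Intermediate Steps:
T(K) = -1
-T(14) = -1*(-1) = 1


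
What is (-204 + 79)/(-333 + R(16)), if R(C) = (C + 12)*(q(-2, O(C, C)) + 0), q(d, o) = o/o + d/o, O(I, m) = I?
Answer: 250/617 ≈ 0.40519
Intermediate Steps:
q(d, o) = 1 + d/o
R(C) = (-2 + C)*(12 + C)/C (R(C) = (C + 12)*((-2 + C)/C + 0) = (12 + C)*((-2 + C)/C) = (-2 + C)*(12 + C)/C)
(-204 + 79)/(-333 + R(16)) = (-204 + 79)/(-333 + (10 + 16 - 24/16)) = -125/(-333 + (10 + 16 - 24*1/16)) = -125/(-333 + (10 + 16 - 3/2)) = -125/(-333 + 49/2) = -125/(-617/2) = -125*(-2/617) = 250/617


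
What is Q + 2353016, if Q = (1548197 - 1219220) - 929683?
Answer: 1752310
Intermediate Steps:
Q = -600706 (Q = 328977 - 929683 = -600706)
Q + 2353016 = -600706 + 2353016 = 1752310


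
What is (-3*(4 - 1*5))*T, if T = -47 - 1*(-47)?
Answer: 0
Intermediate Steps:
T = 0 (T = -47 + 47 = 0)
(-3*(4 - 1*5))*T = -3*(4 - 1*5)*0 = -3*(4 - 5)*0 = -3*(-1)*0 = 3*0 = 0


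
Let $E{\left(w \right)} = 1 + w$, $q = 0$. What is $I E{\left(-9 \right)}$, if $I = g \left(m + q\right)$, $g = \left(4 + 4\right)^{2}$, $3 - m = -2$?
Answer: $-2560$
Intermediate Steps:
$m = 5$ ($m = 3 - -2 = 3 + 2 = 5$)
$g = 64$ ($g = 8^{2} = 64$)
$I = 320$ ($I = 64 \left(5 + 0\right) = 64 \cdot 5 = 320$)
$I E{\left(-9 \right)} = 320 \left(1 - 9\right) = 320 \left(-8\right) = -2560$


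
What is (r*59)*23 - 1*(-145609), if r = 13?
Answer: 163250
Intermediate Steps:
(r*59)*23 - 1*(-145609) = (13*59)*23 - 1*(-145609) = 767*23 + 145609 = 17641 + 145609 = 163250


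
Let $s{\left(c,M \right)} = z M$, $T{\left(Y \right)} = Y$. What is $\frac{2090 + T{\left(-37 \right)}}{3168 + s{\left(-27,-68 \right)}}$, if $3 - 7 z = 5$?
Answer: $\frac{14371}{22312} \approx 0.64409$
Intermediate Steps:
$z = - \frac{2}{7}$ ($z = \frac{3}{7} - \frac{5}{7} = - \frac{2}{7} \approx -0.28571$)
$s{\left(c,M \right)} = - \frac{2 M}{7}$
$\frac{2090 + T{\left(-37 \right)}}{3168 + s{\left(-27,-68 \right)}} = \frac{2090 - 37}{3168 - - \frac{136}{7}} = \frac{2053}{3168 + \frac{136}{7}} = \frac{2053}{\frac{22312}{7}} = 2053 \cdot \frac{7}{22312} = \frac{14371}{22312}$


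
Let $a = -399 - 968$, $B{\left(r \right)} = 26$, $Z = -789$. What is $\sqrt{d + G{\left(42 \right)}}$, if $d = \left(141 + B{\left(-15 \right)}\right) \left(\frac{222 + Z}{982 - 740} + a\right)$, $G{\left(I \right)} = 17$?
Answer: $\frac{i \sqrt{110673026}}{22} \approx 478.19 i$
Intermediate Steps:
$a = -1367$ ($a = -399 - 968 = -1367$)
$d = - \frac{55340627}{242}$ ($d = \left(141 + 26\right) \left(\frac{222 - 789}{982 - 740} - 1367\right) = 167 \left(- \frac{567}{242} - 1367\right) = 167 \left(- \frac{331381}{242}\right) = - \frac{55340627}{242} \approx -2.2868 \cdot 10^{5}$)
$\sqrt{d + G{\left(42 \right)}} = \sqrt{- \frac{55340627}{242} + 17} = \sqrt{- \frac{55336513}{242}} = \frac{i \sqrt{110673026}}{22}$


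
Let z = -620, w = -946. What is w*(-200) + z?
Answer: 188580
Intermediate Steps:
w*(-200) + z = -946*(-200) - 620 = 189200 - 620 = 188580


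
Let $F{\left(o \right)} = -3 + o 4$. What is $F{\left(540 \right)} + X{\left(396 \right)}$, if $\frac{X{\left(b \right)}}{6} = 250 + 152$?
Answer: $4569$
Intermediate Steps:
$F{\left(o \right)} = -3 + 4 o$
$X{\left(b \right)} = 2412$ ($X{\left(b \right)} = 6 \left(250 + 152\right) = 6 \cdot 402 = 2412$)
$F{\left(540 \right)} + X{\left(396 \right)} = \left(-3 + 4 \cdot 540\right) + 2412 = \left(-3 + 2160\right) + 2412 = 2157 + 2412 = 4569$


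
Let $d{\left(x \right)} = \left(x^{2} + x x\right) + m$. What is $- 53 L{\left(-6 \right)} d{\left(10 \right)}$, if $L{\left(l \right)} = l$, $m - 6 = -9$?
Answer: $62646$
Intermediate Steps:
$m = -3$ ($m = 6 - 9 = -3$)
$d{\left(x \right)} = -3 + 2 x^{2}$ ($d{\left(x \right)} = \left(x^{2} + x x\right) - 3 = \left(x^{2} + x^{2}\right) - 3 = 2 x^{2} - 3 = -3 + 2 x^{2}$)
$- 53 L{\left(-6 \right)} d{\left(10 \right)} = \left(-53\right) \left(-6\right) \left(-3 + 2 \cdot 10^{2}\right) = 318 \left(-3 + 2 \cdot 100\right) = 318 \left(-3 + 200\right) = 318 \cdot 197 = 62646$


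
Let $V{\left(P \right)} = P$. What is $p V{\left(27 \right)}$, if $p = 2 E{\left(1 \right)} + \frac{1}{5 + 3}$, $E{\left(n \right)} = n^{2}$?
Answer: $\frac{459}{8} \approx 57.375$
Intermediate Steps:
$p = \frac{17}{8}$ ($p = 2 \cdot 1^{2} + \frac{1}{5 + 3} = 2 \cdot 1 + \frac{1}{8} = 2 + \frac{1}{8} = \frac{17}{8} \approx 2.125$)
$p V{\left(27 \right)} = \frac{17}{8} \cdot 27 = \frac{459}{8}$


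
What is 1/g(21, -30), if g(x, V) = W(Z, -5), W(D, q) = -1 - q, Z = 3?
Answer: ¼ ≈ 0.25000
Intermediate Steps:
g(x, V) = 4 (g(x, V) = -1 - 1*(-5) = -1 + 5 = 4)
1/g(21, -30) = 1/4 = ¼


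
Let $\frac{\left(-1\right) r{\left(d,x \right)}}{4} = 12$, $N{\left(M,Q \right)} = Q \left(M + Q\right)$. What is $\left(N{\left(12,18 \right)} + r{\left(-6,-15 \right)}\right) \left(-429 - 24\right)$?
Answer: $-222876$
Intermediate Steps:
$r{\left(d,x \right)} = -48$ ($r{\left(d,x \right)} = \left(-4\right) 12 = -48$)
$\left(N{\left(12,18 \right)} + r{\left(-6,-15 \right)}\right) \left(-429 - 24\right) = \left(18 \left(12 + 18\right) - 48\right) \left(-429 - 24\right) = \left(18 \cdot 30 - 48\right) \left(-453\right) = \left(540 - 48\right) \left(-453\right) = 492 \left(-453\right) = -222876$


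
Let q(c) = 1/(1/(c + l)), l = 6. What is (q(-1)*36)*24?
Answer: 4320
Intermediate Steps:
q(c) = 6 + c (q(c) = 1/(1/(c + 6)) = 1/(1/(6 + c)) = 6 + c)
(q(-1)*36)*24 = ((6 - 1)*36)*24 = (5*36)*24 = 180*24 = 4320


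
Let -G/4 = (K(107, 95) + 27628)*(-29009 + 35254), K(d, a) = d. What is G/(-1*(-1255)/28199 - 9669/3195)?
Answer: 10403367108140250/44774401 ≈ 2.3235e+8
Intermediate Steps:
G = -692820300 (G = -4*(107 + 27628)*(-29009 + 35254) = -110940*6245 = -4*173205075 = -692820300)
G/(-1*(-1255)/28199 - 9669/3195) = -692820300/(-1*(-1255)/28199 - 9669/3195) = -692820300/(1255*(1/28199) - 9669*1/3195) = -692820300/(1255/28199 - 3223/1065) = -692820300/(-89548802/30031935) = -692820300*(-30031935/89548802) = 10403367108140250/44774401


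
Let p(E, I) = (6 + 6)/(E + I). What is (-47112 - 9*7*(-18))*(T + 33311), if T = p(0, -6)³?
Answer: -1531205334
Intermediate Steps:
p(E, I) = 12/(E + I)
T = -8 (T = (12/(0 - 6))³ = (12/(-6))³ = (12*(-⅙))³ = (-2)³ = -8)
(-47112 - 9*7*(-18))*(T + 33311) = (-47112 - 9*7*(-18))*(-8 + 33311) = (-47112 - 63*(-18))*33303 = (-47112 + 1134)*33303 = -45978*33303 = -1531205334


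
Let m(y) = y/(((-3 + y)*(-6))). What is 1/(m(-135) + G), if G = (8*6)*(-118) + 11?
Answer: -92/520091 ≈ -0.00017689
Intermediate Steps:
m(y) = y/(18 - 6*y)
G = -5653 (G = 48*(-118) + 11 = -5664 + 11 = -5653)
1/(m(-135) + G) = 1/(-1*(-135)/(-18 + 6*(-135)) - 5653) = 1/(-1*(-135)/(-18 - 810) - 5653) = 1/(-1*(-135)/(-828) - 5653) = 1/(-1*(-135)*(-1/828) - 5653) = 1/(-15/92 - 5653) = 1/(-520091/92) = -92/520091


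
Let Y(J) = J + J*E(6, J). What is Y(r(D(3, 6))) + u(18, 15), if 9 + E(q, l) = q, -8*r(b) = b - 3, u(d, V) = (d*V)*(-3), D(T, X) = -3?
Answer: -1623/2 ≈ -811.50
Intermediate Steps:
u(d, V) = -3*V*d (u(d, V) = (V*d)*(-3) = -3*V*d)
r(b) = 3/8 - b/8 (r(b) = -(b - 3)/8 = -(-3 + b)/8 = 3/8 - b/8)
E(q, l) = -9 + q
Y(J) = -2*J (Y(J) = J + J*(-9 + 6) = J + J*(-3) = J - 3*J = -2*J)
Y(r(D(3, 6))) + u(18, 15) = -2*(3/8 - 1/8*(-3)) - 3*15*18 = -2*(3/8 + 3/8) - 810 = -2*3/4 - 810 = -3/2 - 810 = -1623/2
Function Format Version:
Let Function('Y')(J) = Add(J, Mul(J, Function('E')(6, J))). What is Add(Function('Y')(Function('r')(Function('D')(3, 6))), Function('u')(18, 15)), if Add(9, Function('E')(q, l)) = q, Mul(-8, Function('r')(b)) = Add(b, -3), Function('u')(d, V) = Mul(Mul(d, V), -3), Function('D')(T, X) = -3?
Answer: Rational(-1623, 2) ≈ -811.50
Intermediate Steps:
Function('u')(d, V) = Mul(-3, V, d) (Function('u')(d, V) = Mul(Mul(V, d), -3) = Mul(-3, V, d))
Function('r')(b) = Add(Rational(3, 8), Mul(Rational(-1, 8), b)) (Function('r')(b) = Mul(Rational(-1, 8), Add(b, -3)) = Mul(Rational(-1, 8), Add(-3, b)) = Add(Rational(3, 8), Mul(Rational(-1, 8), b)))
Function('E')(q, l) = Add(-9, q)
Function('Y')(J) = Mul(-2, J) (Function('Y')(J) = Add(J, Mul(J, Add(-9, 6))) = Add(J, Mul(J, -3)) = Add(J, Mul(-3, J)) = Mul(-2, J))
Add(Function('Y')(Function('r')(Function('D')(3, 6))), Function('u')(18, 15)) = Add(Mul(-2, Add(Rational(3, 8), Mul(Rational(-1, 8), -3))), Mul(-3, 15, 18)) = Add(Mul(-2, Add(Rational(3, 8), Rational(3, 8))), -810) = Add(Mul(-2, Rational(3, 4)), -810) = Add(Rational(-3, 2), -810) = Rational(-1623, 2)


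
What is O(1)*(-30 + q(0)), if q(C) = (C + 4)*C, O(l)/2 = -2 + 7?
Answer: -300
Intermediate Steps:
O(l) = 10 (O(l) = 2*(-2 + 7) = 2*5 = 10)
q(C) = C*(4 + C) (q(C) = (4 + C)*C = C*(4 + C))
O(1)*(-30 + q(0)) = 10*(-30 + 0*(4 + 0)) = 10*(-30 + 0*4) = 10*(-30 + 0) = 10*(-30) = -300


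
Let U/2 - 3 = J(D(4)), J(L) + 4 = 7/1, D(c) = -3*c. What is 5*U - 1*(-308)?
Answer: 368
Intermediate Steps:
J(L) = 3 (J(L) = -4 + 7/1 = -4 + 7*1 = -4 + 7 = 3)
U = 12 (U = 6 + 2*3 = 6 + 6 = 12)
5*U - 1*(-308) = 5*12 - 1*(-308) = 60 + 308 = 368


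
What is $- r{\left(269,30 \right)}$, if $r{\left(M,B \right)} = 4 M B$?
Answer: $-32280$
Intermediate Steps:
$r{\left(M,B \right)} = 4 B M$
$- r{\left(269,30 \right)} = - 4 \cdot 30 \cdot 269 = \left(-1\right) 32280 = -32280$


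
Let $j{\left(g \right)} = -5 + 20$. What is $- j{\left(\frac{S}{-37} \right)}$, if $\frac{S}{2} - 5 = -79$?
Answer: $-15$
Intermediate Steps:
$S = -148$ ($S = 10 + 2 \left(-79\right) = 10 - 158 = -148$)
$j{\left(g \right)} = 15$
$- j{\left(\frac{S}{-37} \right)} = \left(-1\right) 15 = -15$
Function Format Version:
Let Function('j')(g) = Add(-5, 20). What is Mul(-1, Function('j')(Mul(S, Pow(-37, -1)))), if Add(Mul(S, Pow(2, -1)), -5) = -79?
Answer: -15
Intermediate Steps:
S = -148 (S = Add(10, Mul(2, -79)) = Add(10, -158) = -148)
Function('j')(g) = 15
Mul(-1, Function('j')(Mul(S, Pow(-37, -1)))) = Mul(-1, 15) = -15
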